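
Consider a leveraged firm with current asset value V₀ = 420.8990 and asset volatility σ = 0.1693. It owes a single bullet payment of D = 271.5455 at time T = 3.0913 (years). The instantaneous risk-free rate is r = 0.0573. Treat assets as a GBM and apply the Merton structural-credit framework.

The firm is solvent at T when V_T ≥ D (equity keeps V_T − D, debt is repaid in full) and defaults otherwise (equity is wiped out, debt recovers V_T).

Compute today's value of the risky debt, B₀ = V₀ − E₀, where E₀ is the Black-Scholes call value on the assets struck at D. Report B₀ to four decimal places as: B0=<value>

B0=226.8195

d₁ = [ln(V₀/D) + (r + σ²/2)T] / (σ√T)
   = [ln(420.8990/271.5455) + (0.0573 + 0.5·0.1693²)·3.0913] / (0.1693·√3.0913)
   = [0.438263 + 0.221434] / 0.297665 = 2.216240
d₂ = d₁ − σ√T = 2.216240 − 0.297665 = 1.918576
N(d₁) = 0.986662,  N(d₂) = 0.972481,  e^(−rT) = 0.837670
E₀ = V₀·N(d₁) − D·e^(−rT)·N(d₂)
   = 420.8990·0.986662 − 271.5455·0.837670·0.972481 = 194.079460
B₀ = V₀ − E₀ = 420.8990 − 194.079460 = 226.819540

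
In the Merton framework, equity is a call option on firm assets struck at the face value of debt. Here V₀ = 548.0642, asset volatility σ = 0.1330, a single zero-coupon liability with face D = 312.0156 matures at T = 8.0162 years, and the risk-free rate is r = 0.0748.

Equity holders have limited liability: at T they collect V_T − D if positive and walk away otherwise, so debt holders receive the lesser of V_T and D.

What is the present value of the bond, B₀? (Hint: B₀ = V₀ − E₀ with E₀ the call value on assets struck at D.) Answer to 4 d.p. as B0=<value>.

B0=171.2726

d₁ = [ln(V₀/D) + (r + σ²/2)T] / (σ√T)
   = [ln(548.0642/312.0156) + (0.0748 + 0.5·0.1330²)·8.0162] / (0.1330·√8.0162)
   = [0.563339 + 0.670511] / 0.376561 = 3.276624
d₂ = d₁ − σ√T = 3.276624 − 0.376561 = 2.900062
N(d₁) = 0.999475,  N(d₂) = 0.998135,  e^(−rT) = 0.549025
E₀ = V₀·N(d₁) − D·e^(−rT)·N(d₂)
   = 548.0642·0.999475 − 312.0156·0.549025·0.998135 = 376.791584
B₀ = V₀ − E₀ = 548.0642 − 376.791584 = 171.272616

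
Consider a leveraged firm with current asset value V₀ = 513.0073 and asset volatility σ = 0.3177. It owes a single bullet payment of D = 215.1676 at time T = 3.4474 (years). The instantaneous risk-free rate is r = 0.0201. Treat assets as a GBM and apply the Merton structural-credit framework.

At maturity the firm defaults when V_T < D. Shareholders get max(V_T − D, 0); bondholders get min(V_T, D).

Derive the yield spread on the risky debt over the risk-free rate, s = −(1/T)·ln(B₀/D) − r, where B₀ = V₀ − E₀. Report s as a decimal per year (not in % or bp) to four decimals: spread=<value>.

d₁ = [ln(V₀/D) + (r + σ²/2)T] / (σ√T)
   = [ln(513.0073/215.1676) + (0.0201 + 0.5·0.3177²)·3.4474] / (0.3177·√3.4474)
   = [0.868873 + 0.243271] / 0.589879 = 1.885376
d₂ = d₁ − σ√T = 1.885376 − 0.589879 = 1.295497
N(d₁) = 0.970310,  N(d₂) = 0.902426,  e^(−rT) = 0.933053
E₀ = V₀·N(d₁) − D·e^(−rT)·N(d₂)
   = 513.0073·0.970310 − 215.1676·0.933053·0.902426 = 316.602791
B₀ = V₀ − E₀ = 513.0073 − 316.602791 = 196.404509
spread = −(1/T)·ln(B₀/D) − r = −(1/3.4474)·ln(196.404509/215.1676) − 0.0201 = 0.00636659

spread=0.0064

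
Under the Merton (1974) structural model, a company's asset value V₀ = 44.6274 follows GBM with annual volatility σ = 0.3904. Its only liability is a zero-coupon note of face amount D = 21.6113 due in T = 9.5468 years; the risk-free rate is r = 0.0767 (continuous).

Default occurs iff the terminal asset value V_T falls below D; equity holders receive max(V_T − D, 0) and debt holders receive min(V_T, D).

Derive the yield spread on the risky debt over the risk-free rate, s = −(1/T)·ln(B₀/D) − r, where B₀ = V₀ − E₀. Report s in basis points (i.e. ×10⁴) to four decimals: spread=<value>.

spread=136.3549

d₁ = [ln(V₀/D) + (r + σ²/2)T] / (σ√T)
   = [ln(44.6274/21.6113) + (0.0767 + 0.5·0.3904²)·9.5468] / (0.3904·√9.5468)
   = [0.725132 + 1.459764] / 1.206254 = 1.811306
d₂ = d₁ − σ√T = 1.811306 − 1.206254 = 0.605053
N(d₁) = 0.964953,  N(d₂) = 0.727428,  e^(−rT) = 0.480831
E₀ = V₀·N(d₁) − D·e^(−rT)·N(d₂)
   = 44.6274·0.964953 − 21.6113·0.480831·0.727428 = 35.504375
B₀ = V₀ − E₀ = 44.6274 − 35.504375 = 9.123025
spread = −(1/T)·ln(B₀/D) − r = −(1/9.5468)·ln(9.123025/21.6113) − 0.0767 = 0.01363549
in basis points: 0.01363549 × 10⁴ = 136.3549 bp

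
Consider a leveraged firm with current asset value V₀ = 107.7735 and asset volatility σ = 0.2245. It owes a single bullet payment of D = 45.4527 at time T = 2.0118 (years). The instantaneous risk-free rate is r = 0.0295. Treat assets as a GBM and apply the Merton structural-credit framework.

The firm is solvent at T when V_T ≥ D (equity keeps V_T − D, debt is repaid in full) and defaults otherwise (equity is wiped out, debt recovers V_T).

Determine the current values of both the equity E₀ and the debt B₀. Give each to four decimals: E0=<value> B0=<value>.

E0=64.9515 B0=42.8220

d₁ = [ln(V₀/D) + (r + σ²/2)T] / (σ√T)
   = [ln(107.7735/45.4527) + (0.0295 + 0.5·0.2245²)·2.0118] / (0.2245·√2.0118)
   = [0.863360 + 0.110046] / 0.318426 = 3.056926
d₂ = d₁ − σ√T = 3.056926 − 0.318426 = 2.738500
N(d₁) = 0.998882,  N(d₂) = 0.996914,  e^(−rT) = 0.942379
E₀ = V₀·N(d₁) − D·e^(−rT)·N(d₂)
   = 107.7735·0.998882 − 45.4527·0.942379·0.996914 = 64.951529
B₀ = V₀ − E₀ = 107.7735 − 64.951529 = 42.821971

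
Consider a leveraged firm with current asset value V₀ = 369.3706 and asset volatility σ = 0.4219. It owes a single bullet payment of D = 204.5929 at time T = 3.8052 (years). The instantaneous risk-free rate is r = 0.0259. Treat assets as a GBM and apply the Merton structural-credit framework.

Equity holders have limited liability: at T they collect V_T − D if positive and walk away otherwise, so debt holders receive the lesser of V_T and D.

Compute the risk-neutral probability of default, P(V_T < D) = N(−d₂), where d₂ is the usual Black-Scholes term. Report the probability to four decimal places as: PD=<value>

PD=0.3350

d₁ = [ln(V₀/D) + (r + σ²/2)T] / (σ√T)
   = [ln(369.3706/204.5929) + (0.0259 + 0.5·0.4219²)·3.8052] / (0.4219·√3.8052)
   = [0.590778 + 0.437217] / 0.822997 = 1.249087
d₂ = d₁ − σ√T = 1.249087 − 0.822997 = 0.426090
risk-neutral PD = N(−d₂) = N(-0.426090) = 0.335021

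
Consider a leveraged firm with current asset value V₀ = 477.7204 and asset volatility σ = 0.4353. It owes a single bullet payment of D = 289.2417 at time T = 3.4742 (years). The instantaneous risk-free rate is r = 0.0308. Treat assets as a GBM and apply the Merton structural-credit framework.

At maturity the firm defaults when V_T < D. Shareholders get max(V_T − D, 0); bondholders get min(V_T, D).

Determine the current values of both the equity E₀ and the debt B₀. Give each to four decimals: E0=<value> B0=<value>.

E0=253.5772 B0=224.1432

d₁ = [ln(V₀/D) + (r + σ²/2)T] / (σ√T)
   = [ln(477.7204/289.2417) + (0.0308 + 0.5·0.4353²)·3.4742] / (0.4353·√3.4742)
   = [0.501763 + 0.436162] / 0.811365 = 1.155984
d₂ = d₁ − σ√T = 1.155984 − 0.811365 = 0.344619
N(d₁) = 0.876156,  N(d₂) = 0.634810,  e^(−rT) = 0.898521
E₀ = V₀·N(d₁) − D·e^(−rT)·N(d₂)
   = 477.7204·0.876156 − 289.2417·0.898521·0.634810 = 253.577157
B₀ = V₀ − E₀ = 477.7204 − 253.577157 = 224.143243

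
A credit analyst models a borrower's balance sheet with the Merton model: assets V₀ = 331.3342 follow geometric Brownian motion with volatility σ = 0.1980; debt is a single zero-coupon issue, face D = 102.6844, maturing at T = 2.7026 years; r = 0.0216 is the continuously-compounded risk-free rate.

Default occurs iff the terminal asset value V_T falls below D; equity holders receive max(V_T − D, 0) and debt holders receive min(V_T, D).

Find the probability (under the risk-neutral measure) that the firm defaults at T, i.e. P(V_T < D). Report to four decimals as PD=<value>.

d₁ = [ln(V₀/D) + (r + σ²/2)T] / (σ√T)
   = [ln(331.3342/102.6844) + (0.0216 + 0.5·0.1980²)·2.7026] / (0.1980·√2.7026)
   = [1.171467 + 0.111353] / 0.325504 = 3.941029
d₂ = d₁ − σ√T = 3.941029 − 0.325504 = 3.615525
risk-neutral PD = N(−d₂) = N(-3.615525) = 0.000150

PD=0.0001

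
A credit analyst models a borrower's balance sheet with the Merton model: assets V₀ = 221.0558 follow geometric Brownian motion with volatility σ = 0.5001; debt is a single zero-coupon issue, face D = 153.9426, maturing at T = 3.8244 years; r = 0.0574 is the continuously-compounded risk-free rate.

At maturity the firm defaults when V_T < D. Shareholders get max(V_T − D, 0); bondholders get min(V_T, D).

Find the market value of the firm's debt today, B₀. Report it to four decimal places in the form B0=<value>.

B0=97.7847

d₁ = [ln(V₀/D) + (r + σ²/2)T] / (σ√T)
   = [ln(221.0558/153.9426) + (0.0574 + 0.5·0.5001²)·3.8244] / (0.5001·√3.8244)
   = [0.361835 + 0.697762] / 0.977999 = 1.083434
d₂ = d₁ − σ√T = 1.083434 − 0.977999 = 0.105434
N(d₁) = 0.860692,  N(d₂) = 0.541984,  e^(−rT) = 0.802904
E₀ = V₀·N(d₁) − D·e^(−rT)·N(d₂)
   = 221.0558·0.860692 − 153.9426·0.802904·0.541984 = 123.271099
B₀ = V₀ − E₀ = 221.0558 − 123.271099 = 97.784701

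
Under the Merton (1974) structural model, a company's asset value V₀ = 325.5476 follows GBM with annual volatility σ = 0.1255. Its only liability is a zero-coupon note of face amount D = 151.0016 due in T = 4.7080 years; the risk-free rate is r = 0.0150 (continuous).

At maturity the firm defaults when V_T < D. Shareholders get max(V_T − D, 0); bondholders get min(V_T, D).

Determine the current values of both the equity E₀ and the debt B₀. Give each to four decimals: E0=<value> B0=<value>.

E0=184.8585 B0=140.6891

d₁ = [ln(V₀/D) + (r + σ²/2)T] / (σ√T)
   = [ln(325.5476/151.0016) + (0.0150 + 0.5·0.1255²)·4.7080] / (0.1255·√4.7080)
   = [0.768218 + 0.107696] / 0.272309 = 3.216619
d₂ = d₁ − σ√T = 3.216619 − 0.272309 = 2.944310
N(d₁) = 0.999351,  N(d₂) = 0.998382,  e^(−rT) = 0.931816
E₀ = V₀·N(d₁) − D·e^(−rT)·N(d₂)
   = 325.5476·0.999351 − 151.0016·0.931816·0.998382 = 184.858486
B₀ = V₀ − E₀ = 325.5476 − 184.858486 = 140.689114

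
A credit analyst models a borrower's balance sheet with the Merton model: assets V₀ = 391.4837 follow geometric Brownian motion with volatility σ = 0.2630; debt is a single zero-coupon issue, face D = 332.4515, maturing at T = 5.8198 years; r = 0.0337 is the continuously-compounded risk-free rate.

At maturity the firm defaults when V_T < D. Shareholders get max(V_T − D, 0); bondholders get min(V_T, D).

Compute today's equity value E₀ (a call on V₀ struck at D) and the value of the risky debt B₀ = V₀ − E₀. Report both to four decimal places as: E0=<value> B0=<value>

E0=154.2048 B0=237.2789

d₁ = [ln(V₀/D) + (r + σ²/2)T] / (σ√T)
   = [ln(391.4837/332.4515) + (0.0337 + 0.5·0.2630²)·5.8198] / (0.2630·√5.8198)
   = [0.163450 + 0.397402] / 0.634468 = 0.883972
d₂ = d₁ − σ√T = 0.883972 − 0.634468 = 0.249504
N(d₁) = 0.811644,  N(d₂) = 0.598515,  e^(−rT) = 0.821908
E₀ = V₀·N(d₁) − D·e^(−rT)·N(d₂)
   = 391.4837·0.811644 − 332.4515·0.821908·0.598515 = 154.204779
B₀ = V₀ − E₀ = 391.4837 − 154.204779 = 237.278921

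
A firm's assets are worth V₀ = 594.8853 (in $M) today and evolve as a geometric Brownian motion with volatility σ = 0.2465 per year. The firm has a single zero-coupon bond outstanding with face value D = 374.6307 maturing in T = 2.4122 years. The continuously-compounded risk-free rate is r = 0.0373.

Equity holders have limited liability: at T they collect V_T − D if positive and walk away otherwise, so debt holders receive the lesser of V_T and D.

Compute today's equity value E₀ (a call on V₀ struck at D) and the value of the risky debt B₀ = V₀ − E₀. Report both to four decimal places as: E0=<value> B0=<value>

d₁ = [ln(V₀/D) + (r + σ²/2)T] / (σ√T)
   = [ln(594.8853/374.6307) + (0.0373 + 0.5·0.2465²)·2.4122] / (0.2465·√2.4122)
   = [0.462428 + 0.163260] / 0.382846 = 1.634310
d₂ = d₁ − σ√T = 1.634310 − 0.382846 = 1.251464
N(d₁) = 0.948903,  N(d₂) = 0.894617,  e^(−rT) = 0.913954
E₀ = V₀·N(d₁) − D·e^(−rT)·N(d₂)
   = 594.8853·0.948903 − 374.6307·0.913954·0.894617 = 258.175770
B₀ = V₀ − E₀ = 594.8853 − 258.175770 = 336.709530

E0=258.1758 B0=336.7095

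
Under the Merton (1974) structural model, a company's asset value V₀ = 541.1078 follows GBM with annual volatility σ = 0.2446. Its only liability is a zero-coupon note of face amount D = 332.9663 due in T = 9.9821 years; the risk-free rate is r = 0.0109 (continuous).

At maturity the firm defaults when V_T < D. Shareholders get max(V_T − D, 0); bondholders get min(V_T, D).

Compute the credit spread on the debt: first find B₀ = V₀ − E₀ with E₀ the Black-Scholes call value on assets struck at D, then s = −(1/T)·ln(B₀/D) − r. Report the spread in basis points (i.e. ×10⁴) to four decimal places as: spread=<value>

spread=135.3725

d₁ = [ln(V₀/D) + (r + σ²/2)T] / (σ√T)
   = [ln(541.1078/332.9663) + (0.0109 + 0.5·0.2446²)·9.9821] / (0.2446·√9.9821)
   = [0.485577 + 0.407415] / 0.772801 = 1.155528
d₂ = d₁ − σ√T = 1.155528 − 0.772801 = 0.382727
N(d₁) = 0.876063,  N(d₂) = 0.649039,  e^(−rT) = 0.896905
E₀ = V₀·N(d₁) − D·e^(−rT)·N(d₂)
   = 541.1078·0.876063 − 332.9663·0.896905·0.649039 = 280.215892
B₀ = V₀ − E₀ = 541.1078 − 280.215892 = 260.891908
spread = −(1/T)·ln(B₀/D) − r = −(1/9.9821)·ln(260.891908/332.9663) − 0.0109 = 0.01353725
in basis points: 0.01353725 × 10⁴ = 135.3725 bp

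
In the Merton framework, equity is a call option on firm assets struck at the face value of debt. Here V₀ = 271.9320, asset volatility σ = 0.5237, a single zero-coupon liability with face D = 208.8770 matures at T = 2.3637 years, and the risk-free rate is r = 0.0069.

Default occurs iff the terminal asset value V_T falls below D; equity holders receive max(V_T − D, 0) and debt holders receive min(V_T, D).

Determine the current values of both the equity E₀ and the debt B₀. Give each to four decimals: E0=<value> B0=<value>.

E0=112.0751 B0=159.8569

d₁ = [ln(V₀/D) + (r + σ²/2)T] / (σ√T)
   = [ln(271.9320/208.8770) + (0.0069 + 0.5·0.5237²)·2.3637] / (0.5237·√2.3637)
   = [0.263806 + 0.340446] / 0.805154 = 0.750481
d₂ = d₁ − σ√T = 0.750481 − 0.805154 = -0.054673
N(d₁) = 0.773517,  N(d₂) = 0.478199,  e^(−rT) = 0.983823
E₀ = V₀·N(d₁) − D·e^(−rT)·N(d₂)
   = 271.9320·0.773517 − 208.8770·0.983823·0.478199 = 112.075109
B₀ = V₀ − E₀ = 271.9320 − 112.075109 = 159.856891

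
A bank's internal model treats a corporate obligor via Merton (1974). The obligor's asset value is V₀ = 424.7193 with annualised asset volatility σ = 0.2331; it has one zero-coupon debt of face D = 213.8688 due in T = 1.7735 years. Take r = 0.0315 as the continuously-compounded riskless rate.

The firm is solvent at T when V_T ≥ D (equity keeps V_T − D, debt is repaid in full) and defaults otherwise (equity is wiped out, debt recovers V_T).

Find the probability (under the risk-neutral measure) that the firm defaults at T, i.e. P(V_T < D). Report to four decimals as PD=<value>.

d₁ = [ln(V₀/D) + (r + σ²/2)T] / (σ√T)
   = [ln(424.7193/213.8688) + (0.0315 + 0.5·0.2331²)·1.7735] / (0.2331·√1.7735)
   = [0.686066 + 0.104047] / 0.310426 = 2.545256
d₂ = d₁ − σ√T = 2.545256 − 0.310426 = 2.234830
risk-neutral PD = N(−d₂) = N(-2.234830) = 0.012714

PD=0.0127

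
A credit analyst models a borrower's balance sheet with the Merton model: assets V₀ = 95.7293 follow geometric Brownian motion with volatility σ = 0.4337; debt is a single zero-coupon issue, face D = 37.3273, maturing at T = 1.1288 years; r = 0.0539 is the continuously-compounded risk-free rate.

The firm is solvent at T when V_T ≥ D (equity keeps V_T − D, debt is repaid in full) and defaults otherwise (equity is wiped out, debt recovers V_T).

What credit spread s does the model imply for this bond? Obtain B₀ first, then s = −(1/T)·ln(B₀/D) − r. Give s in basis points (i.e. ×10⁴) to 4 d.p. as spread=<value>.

d₁ = [ln(V₀/D) + (r + σ²/2)T] / (σ√T)
   = [ln(95.7293/37.3273) + (0.0539 + 0.5·0.4337²)·1.1288] / (0.4337·√1.1288)
   = [0.941799 + 0.167004] / 0.460785 = 2.406337
d₂ = d₁ − σ√T = 2.406337 − 0.460785 = 1.945553
N(d₁) = 0.991943,  N(d₂) = 0.974146,  e^(−rT) = 0.940972
E₀ = V₀·N(d₁) − D·e^(−rT)·N(d₂)
   = 95.7293·0.991943 − 37.3273·0.940972·0.974146 = 60.742212
B₀ = V₀ − E₀ = 95.7293 − 60.742212 = 34.987088
spread = −(1/T)·ln(B₀/D) − r = −(1/1.1288)·ln(34.987088/37.3273) − 0.0539 = 0.00345816
in basis points: 0.00345816 × 10⁴ = 34.5816 bp

spread=34.5816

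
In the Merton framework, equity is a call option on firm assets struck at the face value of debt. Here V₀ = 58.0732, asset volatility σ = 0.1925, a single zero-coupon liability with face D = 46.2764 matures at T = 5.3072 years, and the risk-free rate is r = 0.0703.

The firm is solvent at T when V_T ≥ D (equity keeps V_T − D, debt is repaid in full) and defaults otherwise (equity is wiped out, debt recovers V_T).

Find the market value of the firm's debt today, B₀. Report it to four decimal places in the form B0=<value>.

d₁ = [ln(V₀/D) + (r + σ²/2)T] / (σ√T)
   = [ln(58.0732/46.2764) + (0.0703 + 0.5·0.1925²)·5.3072] / (0.1925·√5.3072)
   = [0.227072 + 0.471429] / 0.443469 = 1.575083
d₂ = d₁ − σ√T = 1.575083 − 0.443469 = 1.131614
N(d₁) = 0.942381,  N(d₂) = 0.871102,  e^(−rT) = 0.688599
E₀ = V₀·N(d₁) − D·e^(−rT)·N(d₂)
   = 58.0732·0.942381 − 46.2764·0.688599·0.871102 = 26.968680
B₀ = V₀ − E₀ = 58.0732 − 26.968680 = 31.104520

B0=31.1045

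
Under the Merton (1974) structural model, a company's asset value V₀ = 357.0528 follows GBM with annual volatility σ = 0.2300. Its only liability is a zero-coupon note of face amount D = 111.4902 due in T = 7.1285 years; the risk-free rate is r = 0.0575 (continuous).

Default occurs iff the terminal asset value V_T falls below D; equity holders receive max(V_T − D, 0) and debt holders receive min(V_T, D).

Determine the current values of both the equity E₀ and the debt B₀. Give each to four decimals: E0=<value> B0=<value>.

d₁ = [ln(V₀/D) + (r + σ²/2)T] / (σ√T)
   = [ln(357.0528/111.4902) + (0.0575 + 0.5·0.2300²)·7.1285] / (0.2300·√7.1285)
   = [1.163947 + 0.598438] / 0.614083 = 2.869946
d₂ = d₁ − σ√T = 2.869946 − 0.614083 = 2.255863
N(d₁) = 0.997947,  N(d₂) = 0.987960,  e^(−rT) = 0.663724
E₀ = V₀·N(d₁) − D·e^(−rT)·N(d₂)
   = 357.0528·0.997947 − 111.4902·0.663724·0.987960 = 283.212058
B₀ = V₀ − E₀ = 357.0528 − 283.212058 = 73.840742

E0=283.2121 B0=73.8407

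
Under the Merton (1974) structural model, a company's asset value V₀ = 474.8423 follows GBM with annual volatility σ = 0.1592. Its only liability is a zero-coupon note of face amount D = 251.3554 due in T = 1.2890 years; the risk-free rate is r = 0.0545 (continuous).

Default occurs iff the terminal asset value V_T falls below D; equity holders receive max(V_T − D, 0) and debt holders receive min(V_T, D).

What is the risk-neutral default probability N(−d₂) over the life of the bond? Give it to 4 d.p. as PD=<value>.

PD=0.0001

d₁ = [ln(V₀/D) + (r + σ²/2)T] / (σ√T)
   = [ln(474.8423/251.3554) + (0.0545 + 0.5·0.1592²)·1.2890] / (0.1592·√1.2890)
   = [0.636115 + 0.086585] / 0.180746 = 3.998421
d₂ = d₁ − σ√T = 3.998421 − 0.180746 = 3.817675
risk-neutral PD = N(−d₂) = N(-3.817675) = 0.000067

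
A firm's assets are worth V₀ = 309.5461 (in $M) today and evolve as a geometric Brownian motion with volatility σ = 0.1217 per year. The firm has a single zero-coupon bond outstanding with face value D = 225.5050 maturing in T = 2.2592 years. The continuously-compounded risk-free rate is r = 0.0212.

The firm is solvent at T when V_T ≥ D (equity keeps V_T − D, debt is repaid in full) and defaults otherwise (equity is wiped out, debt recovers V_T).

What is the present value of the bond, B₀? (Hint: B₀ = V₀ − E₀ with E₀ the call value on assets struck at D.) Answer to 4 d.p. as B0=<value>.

B0=214.5527

d₁ = [ln(V₀/D) + (r + σ²/2)T] / (σ√T)
   = [ln(309.5461/225.5050) + (0.0212 + 0.5·0.1217²)·2.2592] / (0.1217·√2.2592)
   = [0.316765 + 0.064625] / 0.182923 = 2.084978
d₂ = d₁ − σ√T = 2.084978 − 0.182923 = 1.902055
N(d₁) = 0.981464,  N(d₂) = 0.971418,  e^(−rT) = 0.953234
E₀ = V₀·N(d₁) − D·e^(−rT)·N(d₂)
   = 309.5461·0.981464 − 225.5050·0.953234·0.971418 = 94.993418
B₀ = V₀ − E₀ = 309.5461 − 94.993418 = 214.552682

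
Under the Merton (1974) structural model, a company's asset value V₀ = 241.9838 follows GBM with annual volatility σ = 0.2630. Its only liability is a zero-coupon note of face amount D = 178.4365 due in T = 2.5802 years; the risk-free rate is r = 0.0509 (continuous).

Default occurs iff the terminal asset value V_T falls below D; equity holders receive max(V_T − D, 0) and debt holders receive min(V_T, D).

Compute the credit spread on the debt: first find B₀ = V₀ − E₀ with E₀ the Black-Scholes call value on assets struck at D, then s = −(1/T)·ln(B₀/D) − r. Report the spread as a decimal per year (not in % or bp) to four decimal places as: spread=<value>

d₁ = [ln(V₀/D) + (r + σ²/2)T] / (σ√T)
   = [ln(241.9838/178.4365) + (0.0509 + 0.5·0.2630²)·2.5802] / (0.2630·√2.5802)
   = [0.304638 + 0.220567] / 0.422457 = 1.243216
d₂ = d₁ − σ√T = 1.243216 − 0.422457 = 0.820759
N(d₁) = 0.893106,  N(d₂) = 0.794108,  e^(−rT) = 0.876926
E₀ = V₀·N(d₁) − D·e^(−rT)·N(d₂)
   = 241.9838·0.893106 − 178.4365·0.876926·0.794108 = 91.858524
B₀ = V₀ − E₀ = 241.9838 − 91.858524 = 150.125276
spread = −(1/T)·ln(B₀/D) − r = −(1/2.5802)·ln(150.125276/178.4365) − 0.0509 = 0.01605709

spread=0.0161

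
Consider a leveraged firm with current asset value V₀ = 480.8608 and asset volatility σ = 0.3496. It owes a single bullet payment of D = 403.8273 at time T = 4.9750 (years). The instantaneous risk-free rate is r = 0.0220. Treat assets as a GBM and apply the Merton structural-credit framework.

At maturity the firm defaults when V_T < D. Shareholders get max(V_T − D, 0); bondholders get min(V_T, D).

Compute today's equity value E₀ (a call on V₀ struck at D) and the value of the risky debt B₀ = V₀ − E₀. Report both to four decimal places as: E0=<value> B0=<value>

d₁ = [ln(V₀/D) + (r + σ²/2)T] / (σ√T)
   = [ln(480.8608/403.8273) + (0.0220 + 0.5·0.3496²)·4.9750] / (0.3496·√4.9750)
   = [0.174591 + 0.413473] / 0.779773 = 0.754147
d₂ = d₁ − σ√T = 0.754147 − 0.779773 = -0.025626
N(d₁) = 0.774620,  N(d₂) = 0.489778,  e^(−rT) = 0.896327
E₀ = V₀·N(d₁) − D·e^(−rT)·N(d₂)
   = 480.8608·0.774620 − 403.8273·0.896327·0.489778 = 195.203484
B₀ = V₀ − E₀ = 480.8608 − 195.203484 = 285.657316

E0=195.2035 B0=285.6573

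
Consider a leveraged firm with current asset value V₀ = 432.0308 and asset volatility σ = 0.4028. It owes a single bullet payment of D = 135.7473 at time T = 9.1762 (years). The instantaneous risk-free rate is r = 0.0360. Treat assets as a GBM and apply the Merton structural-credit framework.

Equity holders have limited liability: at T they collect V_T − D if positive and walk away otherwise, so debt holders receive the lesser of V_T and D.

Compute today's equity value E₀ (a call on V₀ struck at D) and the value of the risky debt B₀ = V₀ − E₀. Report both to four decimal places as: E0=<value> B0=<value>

d₁ = [ln(V₀/D) + (r + σ²/2)T] / (σ√T)
   = [ln(432.0308/135.7473) + (0.0360 + 0.5·0.4028²)·9.1762] / (0.4028·√9.1762)
   = [1.157702 + 1.074753] / 1.220172 = 1.829623
d₂ = d₁ − σ√T = 1.829623 − 1.220172 = 0.609452
N(d₁) = 0.966347,  N(d₂) = 0.728887,  e^(−rT) = 0.718677
E₀ = V₀·N(d₁) − D·e^(−rT)·N(d₂)
   = 432.0308·0.966347 − 135.7473·0.718677·0.728887 = 346.382460
B₀ = V₀ − E₀ = 432.0308 − 346.382460 = 85.648340

E0=346.3825 B0=85.6483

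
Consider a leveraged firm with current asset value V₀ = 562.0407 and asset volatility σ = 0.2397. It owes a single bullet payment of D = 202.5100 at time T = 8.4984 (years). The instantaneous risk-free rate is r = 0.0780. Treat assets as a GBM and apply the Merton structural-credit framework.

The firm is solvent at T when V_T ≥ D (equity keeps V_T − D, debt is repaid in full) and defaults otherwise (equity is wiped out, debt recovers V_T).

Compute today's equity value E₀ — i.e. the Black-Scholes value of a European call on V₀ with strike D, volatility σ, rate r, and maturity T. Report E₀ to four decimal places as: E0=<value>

E0=458.0992

d₁ = [ln(V₀/D) + (r + σ²/2)T] / (σ√T)
   = [ln(562.0407/202.5100) + (0.0780 + 0.5·0.2397²)·8.4984] / (0.2397·√8.4984)
   = [1.020785 + 0.907018] / 0.698774 = 2.758836
d₂ = d₁ − σ√T = 2.758836 − 0.698774 = 2.060063
N(d₁) = 0.997100,  N(d₂) = 0.980304,  e^(−rT) = 0.515367
E₀ = V₀·N(d₁) − D·e^(−rT)·N(d₂)
   = 562.0407·0.997100 − 202.5100·0.515367·0.980304 = 458.099156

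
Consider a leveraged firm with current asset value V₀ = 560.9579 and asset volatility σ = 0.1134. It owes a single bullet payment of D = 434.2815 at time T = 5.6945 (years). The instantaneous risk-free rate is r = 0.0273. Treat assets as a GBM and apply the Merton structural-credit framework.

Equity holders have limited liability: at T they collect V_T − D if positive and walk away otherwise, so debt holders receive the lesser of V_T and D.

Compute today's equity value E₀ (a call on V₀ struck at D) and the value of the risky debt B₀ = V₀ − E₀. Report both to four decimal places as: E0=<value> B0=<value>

d₁ = [ln(V₀/D) + (r + σ²/2)T] / (σ√T)
   = [ln(560.9579/434.2815) + (0.0273 + 0.5·0.1134²)·5.6945] / (0.1134·√5.6945)
   = [0.255953 + 0.192074] / 0.270608 = 1.655631
d₂ = d₁ − σ√T = 1.655631 − 0.270608 = 1.385023
N(d₁) = 0.951102,  N(d₂) = 0.916977,  e^(−rT) = 0.856021
E₀ = V₀·N(d₁) − D·e^(−rT)·N(d₂)
   = 560.9579·0.951102 − 434.2815·0.856021·0.916977 = 192.637802
B₀ = V₀ − E₀ = 560.9579 − 192.637802 = 368.320098

E0=192.6378 B0=368.3201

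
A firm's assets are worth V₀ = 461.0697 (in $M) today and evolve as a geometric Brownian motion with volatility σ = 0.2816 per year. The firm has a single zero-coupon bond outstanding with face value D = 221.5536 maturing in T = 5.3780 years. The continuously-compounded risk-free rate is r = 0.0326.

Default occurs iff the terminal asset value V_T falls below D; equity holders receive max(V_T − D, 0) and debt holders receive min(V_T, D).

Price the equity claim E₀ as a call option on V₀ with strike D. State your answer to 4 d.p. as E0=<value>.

d₁ = [ln(V₀/D) + (r + σ²/2)T] / (σ√T)
   = [ln(461.0697/221.5536) + (0.0326 + 0.5·0.2816²)·5.3780] / (0.2816·√5.3780)
   = [0.732885 + 0.388557] / 0.653045 = 1.717250
d₂ = d₁ − σ√T = 1.717250 − 0.653045 = 1.064205
N(d₁) = 0.957033,  N(d₂) = 0.856382,  e^(−rT) = 0.839186
E₀ = V₀·N(d₁) − D·e^(−rT)·N(d₂)
   = 461.0697·0.957033 − 221.5536·0.839186·0.856382 = 282.036449

E0=282.0364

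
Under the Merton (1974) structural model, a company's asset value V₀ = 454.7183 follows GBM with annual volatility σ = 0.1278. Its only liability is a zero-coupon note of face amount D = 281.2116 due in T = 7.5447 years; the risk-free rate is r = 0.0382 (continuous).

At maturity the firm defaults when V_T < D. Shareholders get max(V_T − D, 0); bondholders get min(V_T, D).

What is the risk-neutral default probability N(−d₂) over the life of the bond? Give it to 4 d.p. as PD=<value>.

d₁ = [ln(V₀/D) + (r + σ²/2)T] / (σ√T)
   = [ln(454.7183/281.2116) + (0.0382 + 0.5·0.1278²)·7.5447] / (0.1278·√7.5447)
   = [0.480571 + 0.349821] / 0.351036 = 2.365544
d₂ = d₁ − σ√T = 2.365544 − 0.351036 = 2.014508
risk-neutral PD = N(−d₂) = N(-2.014508) = 0.021978

PD=0.0220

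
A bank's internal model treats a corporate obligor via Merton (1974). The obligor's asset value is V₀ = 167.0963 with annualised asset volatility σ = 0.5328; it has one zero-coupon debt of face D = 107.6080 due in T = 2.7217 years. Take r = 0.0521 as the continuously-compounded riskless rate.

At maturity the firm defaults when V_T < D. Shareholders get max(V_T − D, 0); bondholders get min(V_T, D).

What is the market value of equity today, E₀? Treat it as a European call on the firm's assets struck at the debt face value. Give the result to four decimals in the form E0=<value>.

d₁ = [ln(V₀/D) + (r + σ²/2)T] / (σ√T)
   = [ln(167.0963/107.6080) + (0.0521 + 0.5·0.5328²)·2.7217] / (0.5328·√2.7217)
   = [0.440075 + 0.528113] / 0.878991 = 1.101477
d₂ = d₁ − σ√T = 1.101477 − 0.878991 = 0.222486
N(d₁) = 0.864655,  N(d₂) = 0.588032,  e^(−rT) = 0.867794
E₀ = V₀·N(d₁) − D·e^(−rT)·N(d₂)
   = 167.0963·0.864655 − 107.6080·0.867794·0.588032 = 89.569325

E0=89.5693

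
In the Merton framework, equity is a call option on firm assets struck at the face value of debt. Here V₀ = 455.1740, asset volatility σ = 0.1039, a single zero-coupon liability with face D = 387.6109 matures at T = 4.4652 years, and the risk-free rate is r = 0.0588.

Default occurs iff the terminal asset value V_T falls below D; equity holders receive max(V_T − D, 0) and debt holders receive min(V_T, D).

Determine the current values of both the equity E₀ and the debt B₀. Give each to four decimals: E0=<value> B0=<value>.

d₁ = [ln(V₀/D) + (r + σ²/2)T] / (σ√T)
   = [ln(455.1740/387.6109) + (0.0588 + 0.5·0.1039²)·4.4652] / (0.1039·√4.4652)
   = [0.160678 + 0.286655] / 0.219551 = 2.037487
d₂ = d₁ − σ√T = 2.037487 − 0.219551 = 1.817936
N(d₁) = 0.979199,  N(d₂) = 0.965463,  e^(−rT) = 0.769085
E₀ = V₀·N(d₁) − D·e^(−rT)·N(d₂)
   = 455.1740·0.979199 − 387.6109·0.769085·0.965463 = 157.896029
B₀ = V₀ − E₀ = 455.1740 − 157.896029 = 297.277971

E0=157.8960 B0=297.2780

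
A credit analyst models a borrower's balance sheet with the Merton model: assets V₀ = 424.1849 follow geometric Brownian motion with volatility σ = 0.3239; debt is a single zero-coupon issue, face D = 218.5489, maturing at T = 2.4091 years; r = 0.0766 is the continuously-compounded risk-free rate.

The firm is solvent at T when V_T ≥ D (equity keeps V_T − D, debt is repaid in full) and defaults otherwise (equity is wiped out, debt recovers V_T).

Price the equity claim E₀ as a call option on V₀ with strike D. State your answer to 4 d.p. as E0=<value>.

E0=245.0420

d₁ = [ln(V₀/D) + (r + σ²/2)T] / (σ√T)
   = [ln(424.1849/218.5489) + (0.0766 + 0.5·0.3239²)·2.4091] / (0.3239·√2.4091)
   = [0.663160 + 0.310908] / 0.502734 = 1.937540
d₂ = d₁ − σ√T = 1.937540 − 0.502734 = 1.434806
N(d₁) = 0.973660,  N(d₂) = 0.924329,  e^(−rT) = 0.831489
E₀ = V₀·N(d₁) − D·e^(−rT)·N(d₂)
   = 424.1849·0.973660 − 218.5489·0.831489·0.924329 = 245.042021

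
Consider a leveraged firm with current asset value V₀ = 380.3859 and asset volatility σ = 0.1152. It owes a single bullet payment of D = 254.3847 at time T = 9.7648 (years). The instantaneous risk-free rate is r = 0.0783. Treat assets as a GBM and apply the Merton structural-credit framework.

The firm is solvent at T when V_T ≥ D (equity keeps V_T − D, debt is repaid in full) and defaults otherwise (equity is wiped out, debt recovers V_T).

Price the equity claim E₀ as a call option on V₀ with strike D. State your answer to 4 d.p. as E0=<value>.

d₁ = [ln(V₀/D) + (r + σ²/2)T] / (σ√T)
   = [ln(380.3859/254.3847) + (0.0783 + 0.5·0.1152²)·9.7648] / (0.1152·√9.7648)
   = [0.402339 + 0.829378] / 0.359985 = 3.421580
d₂ = d₁ − σ√T = 3.421580 − 0.359985 = 3.061596
N(d₁) = 0.999689,  N(d₂) = 0.998899,  e^(−rT) = 0.465528
E₀ = V₀·N(d₁) − D·e^(−rT)·N(d₂)
   = 380.3859·0.999689 − 254.3847·0.465528·0.998899 = 261.974744

E0=261.9747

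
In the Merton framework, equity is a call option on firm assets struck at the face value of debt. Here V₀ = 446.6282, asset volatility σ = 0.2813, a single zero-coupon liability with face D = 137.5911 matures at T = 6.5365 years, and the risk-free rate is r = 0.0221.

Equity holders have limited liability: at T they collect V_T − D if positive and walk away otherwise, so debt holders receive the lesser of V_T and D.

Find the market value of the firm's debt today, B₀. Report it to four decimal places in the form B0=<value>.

d₁ = [ln(V₀/D) + (r + σ²/2)T] / (σ√T)
   = [ln(446.6282/137.5911) + (0.0221 + 0.5·0.2813²)·6.5365] / (0.2813·√6.5365)
   = [1.177440 + 0.403072] / 0.719188 = 2.197635
d₂ = d₁ − σ√T = 2.197635 − 0.719188 = 1.478447
N(d₁) = 0.986012,  N(d₂) = 0.930356,  e^(−rT) = 0.865492
E₀ = V₀·N(d₁) − D·e^(−rT)·N(d₂)
   = 446.6282·0.986012 − 137.5911·0.865492·0.930356 = 329.590403
B₀ = V₀ − E₀ = 446.6282 − 329.590403 = 117.037797

B0=117.0378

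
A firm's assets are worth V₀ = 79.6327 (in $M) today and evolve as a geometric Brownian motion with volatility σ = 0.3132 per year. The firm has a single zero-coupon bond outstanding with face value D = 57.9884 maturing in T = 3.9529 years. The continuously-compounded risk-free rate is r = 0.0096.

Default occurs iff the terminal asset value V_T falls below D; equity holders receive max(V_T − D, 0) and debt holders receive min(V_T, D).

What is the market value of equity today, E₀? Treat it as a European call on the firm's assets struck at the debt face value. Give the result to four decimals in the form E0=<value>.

E0=30.9653

d₁ = [ln(V₀/D) + (r + σ²/2)T] / (σ√T)
   = [ln(79.6327/57.9884) + (0.0096 + 0.5·0.3132²)·3.9529] / (0.3132·√3.9529)
   = [0.317182 + 0.231826] / 0.622701 = 0.881656
d₂ = d₁ − σ√T = 0.881656 − 0.622701 = 0.258955
N(d₁) = 0.811018,  N(d₂) = 0.602165,  e^(−rT) = 0.962763
E₀ = V₀·N(d₁) − D·e^(−rT)·N(d₂)
   = 79.6327·0.811018 − 57.9884·0.962763·0.602165 = 30.965274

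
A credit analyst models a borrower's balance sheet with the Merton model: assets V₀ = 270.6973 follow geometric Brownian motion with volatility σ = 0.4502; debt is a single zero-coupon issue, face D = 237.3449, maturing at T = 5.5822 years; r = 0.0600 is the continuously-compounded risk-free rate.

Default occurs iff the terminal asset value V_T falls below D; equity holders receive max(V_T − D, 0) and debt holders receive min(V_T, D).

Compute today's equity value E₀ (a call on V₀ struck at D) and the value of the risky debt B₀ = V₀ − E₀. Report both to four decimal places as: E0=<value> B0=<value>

E0=147.1945 B0=123.5028

d₁ = [ln(V₀/D) + (r + σ²/2)T] / (σ√T)
   = [ln(270.6973/237.3449) + (0.0600 + 0.5·0.4502²)·5.5822] / (0.4502·√5.5822)
   = [0.131487 + 0.900632] / 1.063673 = 0.970335
d₂ = d₁ − σ√T = 0.970335 − 1.063673 = -0.093338
N(d₁) = 0.834060,  N(d₂) = 0.462817,  e^(−rT) = 0.715387
E₀ = V₀·N(d₁) − D·e^(−rT)·N(d₂)
   = 270.6973·0.834060 − 237.3449·0.715387·0.462817 = 147.194504
B₀ = V₀ − E₀ = 270.6973 − 147.194504 = 123.502796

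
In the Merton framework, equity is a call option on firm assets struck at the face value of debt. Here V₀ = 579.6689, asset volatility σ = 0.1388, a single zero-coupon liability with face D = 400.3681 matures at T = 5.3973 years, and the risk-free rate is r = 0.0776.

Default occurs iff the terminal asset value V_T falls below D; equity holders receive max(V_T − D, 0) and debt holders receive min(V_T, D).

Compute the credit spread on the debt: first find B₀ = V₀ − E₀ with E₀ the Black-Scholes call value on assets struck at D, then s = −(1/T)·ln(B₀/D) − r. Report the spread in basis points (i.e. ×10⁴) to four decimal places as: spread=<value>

d₁ = [ln(V₀/D) + (r + σ²/2)T] / (σ√T)
   = [ln(579.6689/400.3681) + (0.0776 + 0.5·0.1388²)·5.3973] / (0.1388·√5.3973)
   = [0.370073 + 0.470821] / 0.322461 = 2.607735
d₂ = d₁ − σ√T = 2.607735 − 0.322461 = 2.285273
N(d₁) = 0.995443,  N(d₂) = 0.988852,  e^(−rT) = 0.657816
E₀ = V₀·N(d₁) − D·e^(−rT)·N(d₂)
   = 579.6689·0.995443 − 400.3681·0.657816·0.988852 = 316.594962
B₀ = V₀ − E₀ = 579.6689 − 316.594962 = 263.073938
spread = −(1/T)·ln(B₀/D) − r = −(1/5.3973)·ln(263.073938/400.3681) − 0.0776 = 0.00020728
in basis points: 0.00020728 × 10⁴ = 2.0728 bp

spread=2.0728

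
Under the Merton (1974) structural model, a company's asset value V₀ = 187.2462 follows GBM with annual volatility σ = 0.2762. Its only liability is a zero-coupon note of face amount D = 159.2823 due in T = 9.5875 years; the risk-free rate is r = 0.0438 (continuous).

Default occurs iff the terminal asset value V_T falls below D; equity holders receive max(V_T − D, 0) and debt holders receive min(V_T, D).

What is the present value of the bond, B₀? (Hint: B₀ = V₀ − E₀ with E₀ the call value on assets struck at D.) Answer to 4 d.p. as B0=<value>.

d₁ = [ln(V₀/D) + (r + σ²/2)T] / (σ√T)
   = [ln(187.2462/159.2823) + (0.0438 + 0.5·0.2762²)·9.5875] / (0.2762·√9.5875)
   = [0.161746 + 0.785631] / 0.855217 = 1.107762
d₂ = d₁ − σ√T = 1.107762 − 0.855217 = 0.252545
N(d₁) = 0.866018,  N(d₂) = 0.599690,  e^(−rT) = 0.657091
E₀ = V₀·N(d₁) − D·e^(−rT)·N(d₂)
   = 187.2462·0.866018 − 159.2823·0.657091·0.599690 = 99.393166
B₀ = V₀ − E₀ = 187.2462 − 99.393166 = 87.853034

B0=87.8530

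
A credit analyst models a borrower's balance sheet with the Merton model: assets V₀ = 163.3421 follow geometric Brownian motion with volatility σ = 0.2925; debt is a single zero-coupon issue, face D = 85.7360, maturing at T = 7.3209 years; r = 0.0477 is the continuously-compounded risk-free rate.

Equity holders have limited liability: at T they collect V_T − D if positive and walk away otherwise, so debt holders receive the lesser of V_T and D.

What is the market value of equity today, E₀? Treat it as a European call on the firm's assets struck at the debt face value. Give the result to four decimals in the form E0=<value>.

E0=106.6043

d₁ = [ln(V₀/D) + (r + σ²/2)T] / (σ√T)
   = [ln(163.3421/85.7360) + (0.0477 + 0.5·0.2925²)·7.3209] / (0.2925·√7.3209)
   = [0.644574 + 0.662381] / 0.791422 = 1.651401
d₂ = d₁ − σ√T = 1.651401 − 0.791422 = 0.859979
N(d₁) = 0.950672,  N(d₂) = 0.805100,  e^(−rT) = 0.705247
E₀ = V₀·N(d₁) − D·e^(−rT)·N(d₂)
   = 163.3421·0.950672 − 85.7360·0.705247·0.805100 = 106.604291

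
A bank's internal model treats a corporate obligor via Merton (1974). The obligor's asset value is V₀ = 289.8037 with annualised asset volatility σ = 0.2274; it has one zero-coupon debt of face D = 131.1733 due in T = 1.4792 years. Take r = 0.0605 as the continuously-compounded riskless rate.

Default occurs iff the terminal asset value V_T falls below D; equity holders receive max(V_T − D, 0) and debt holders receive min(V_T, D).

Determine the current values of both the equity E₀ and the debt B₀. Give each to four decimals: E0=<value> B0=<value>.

d₁ = [ln(V₀/D) + (r + σ²/2)T] / (σ√T)
   = [ln(289.8037/131.1733) + (0.0605 + 0.5·0.2274²)·1.4792] / (0.2274·√1.4792)
   = [0.792684 + 0.127737] / 0.276569 = 3.327996
d₂ = d₁ − σ√T = 3.327996 − 0.276569 = 3.051426
N(d₁) = 0.999563,  N(d₂) = 0.998861,  e^(−rT) = 0.914396
E₀ = V₀·N(d₁) − D·e^(−rT)·N(d₂)
   = 289.8037·0.999563 − 131.1733·0.914396·0.998861 = 169.869207
B₀ = V₀ − E₀ = 289.8037 − 169.869207 = 119.934493

E0=169.8692 B0=119.9345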